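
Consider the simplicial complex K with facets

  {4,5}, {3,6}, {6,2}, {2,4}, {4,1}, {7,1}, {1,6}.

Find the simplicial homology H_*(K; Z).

H_0 ≅ Z,  H_1 ≅ Z.

Order the vertices as 1 < 2 < 3 < 4 < 5 < 6 < 7. Listing each simplex with vertices in this order, K has dimension 1 with simplices:

  0-simplices (7): [1], [2], [3], [4], [5], [6], [7]
  1-simplices (7): [1,4], [1,6], [1,7], [2,4], [2,6], [3,6], [4,5]

giving chain groups C_0 ≅ Z^7, C_1 ≅ Z^7.

∂_1: C_1 → C_0 is given by ∂[p,q] = [q] − [p].
The resulting 7×7 matrix has rank 6, and its Smith normal form has invariant factors (1,1,1,1,1,1).

Computing H_k = (kernel of ∂_k) / (image of ∂_{k+1}):

  H_0: rank C_0 − rank ∂_1 = 7 − 6 = 1, and the invariant factors of ∂_1 are all 1, so H_0 = Z.
  H_1: rank ker ∂_1 − rank ∂_2 = (7 − 6) − 0 = 1, and there is no ∂_2, so H_1 = Z.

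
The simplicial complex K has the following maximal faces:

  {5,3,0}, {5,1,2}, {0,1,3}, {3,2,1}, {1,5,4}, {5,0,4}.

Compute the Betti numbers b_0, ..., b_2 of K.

K has 6 vertices, 12 edges, 6 triangles.
rank ∂_0 = 0, rank ∂_1 = 5 ⇒ b_0 = 6 − 0 − 5 = 1; all invariant factors of ∂_1 are 1 so no torsion. So H_0 ≅ Z.
rank ∂_1 = 5, rank ∂_2 = 6 ⇒ b_1 = 12 − 5 − 6 = 1; all invariant factors of ∂_2 are 1 so no torsion. So H_1 ≅ Z.
rank ∂_2 = 6, rank ∂_3 = 0 ⇒ b_2 = 6 − 6 − 0 = 0. So H_2 ≅ 0.

b_0 = 1, b_1 = 1, b_2 = 0.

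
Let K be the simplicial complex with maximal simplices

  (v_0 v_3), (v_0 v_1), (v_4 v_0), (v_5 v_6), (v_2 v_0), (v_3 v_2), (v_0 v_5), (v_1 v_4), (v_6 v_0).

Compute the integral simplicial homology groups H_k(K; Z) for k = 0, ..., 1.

H_0 = Z,  H_1 = Z^3.

We work with the vertex ordering v_0 < v_1 < v_2 < v_3 < v_4 < v_5 < v_6. The simplices of K, each written with vertices in increasing order, are:

  0-simplices (7): [v_0], [v_1], [v_2], [v_3], [v_4], [v_5], [v_6]
  1-simplices (9): [v_0,v_1], [v_0,v_2], [v_0,v_3], [v_0,v_4], [v_0,v_5], [v_0,v_6], [v_1,v_4], [v_2,v_3], [v_5,v_6]

giving chain groups C_0 ≅ Z^7, C_1 ≅ Z^9.

The boundary map ∂_1: C_1 → C_0 is given by ∂[p,q] = [q] − [p]. For instance
  ∂[v_0,v_6] = [v_6] − [v_0].
The 7×9 boundary matrix has rank 6 and Smith normal form diag(1,1,1,1,1,1).

Computing H_k = (kernel of ∂_k) / (image of ∂_{k+1}):

  H_0: rank C_0 − rank ∂_1 = 7 − 6 = 1, and the invariant factors of ∂_1 are all 1, so H_0 = Z.
  H_1: rank ker ∂_1 − rank ∂_2 = (9 − 6) − 0 = 3, and there is no ∂_2, so H_1 = Z^3.

As a check, the Euler characteristic is 7 − 9 = -2, which agrees with 1 − 3 = -2.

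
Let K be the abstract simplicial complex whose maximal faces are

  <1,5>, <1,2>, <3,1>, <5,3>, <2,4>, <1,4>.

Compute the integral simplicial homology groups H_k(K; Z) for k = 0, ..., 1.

K has 5 vertices, 6 edges.
rank ∂_0 = 0, rank ∂_1 = 4 ⇒ b_0 = 5 − 0 − 4 = 1; all invariant factors of ∂_1 are 1 so no torsion. So H_0 ≅ Z.
rank ∂_1 = 4, rank ∂_2 = 0 ⇒ b_1 = 6 − 4 − 0 = 2. So H_1 ≅ Z^2.

H_0 = Z,  H_1 = Z^2.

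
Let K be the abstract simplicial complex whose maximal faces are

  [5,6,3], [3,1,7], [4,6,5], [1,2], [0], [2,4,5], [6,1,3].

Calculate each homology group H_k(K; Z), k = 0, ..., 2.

Order the vertices as 0 < 1 < 2 < 3 < 4 < 5 < 6 < 7. Listing each simplex with vertices in this order, K has dimension 2 with simplices:

  0-simplices (8): [0], [1], [2], [3], [4], [5], [6], [7]
  1-simplices (12): [1,2], [1,3], [1,6], [1,7], [2,4], [2,5], [3,5], [3,6], [3,7], [4,5], [4,6], [5,6]
  2-simplices (5): [1,3,6], [1,3,7], [2,4,5], [3,5,6], [4,5,6]

Hence C_0 ≅ Z^8, C_1 ≅ Z^12, C_2 ≅ Z^5.

Boundary ∂_1: C_1 → C_0 is given by ∂[p,q] = [q] − [p]. For instance
  ∂[4,6] = [6] − [4].
The 8×12 boundary matrix has rank 6 and Smith normal form diag(1,1,1,1,1,1).

The boundary map ∂_2: C_2 → C_1 maps a triangle to the signed sum of its edges. For instance
  ∂[3,5,6] = [5,6] − [3,6] + [3,5],
  ∂[1,3,7] = [3,7] − [1,7] + [1,3].
The resulting 12×5 matrix has rank 5, and its Smith normal form has invariant factors (1,1,1,1,1).

Computing H_k = (kernel of ∂_k) / (image of ∂_{k+1}):

  H_0: rank C_0 − rank ∂_1 = 8 − 6 = 2, and the invariant factors of ∂_1 are all 1, so H_0 ≅ Z^2.
  H_1: rank ker ∂_1 − rank ∂_2 = (12 − 6) − 5 = 1, and the invariant factors of ∂_2 are all 1, so H_1 ≅ Z.
  H_2: rank ker ∂_2 − rank ∂_3 = (5 − 5) − 0 = 0, and there is no ∂_3, so H_2 ≅ 0.

H_0 = Z^2,  H_1 = Z,  H_2 = 0.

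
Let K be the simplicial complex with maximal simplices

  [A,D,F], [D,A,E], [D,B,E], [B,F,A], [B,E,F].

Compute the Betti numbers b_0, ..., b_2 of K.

b_0 = 1, b_1 = 1, b_2 = 0.

K has 5 vertices, 10 edges, 5 triangles.
rank ∂_0 = 0, rank ∂_1 = 4 ⇒ b_0 = 5 − 0 − 4 = 1; all invariant factors of ∂_1 are 1 so no torsion. So H_0 ≅ Z.
rank ∂_1 = 4, rank ∂_2 = 5 ⇒ b_1 = 10 − 4 − 5 = 1; all invariant factors of ∂_2 are 1 so no torsion. So H_1 ≅ Z.
rank ∂_2 = 5, rank ∂_3 = 0 ⇒ b_2 = 5 − 5 − 0 = 0. So H_2 ≅ 0.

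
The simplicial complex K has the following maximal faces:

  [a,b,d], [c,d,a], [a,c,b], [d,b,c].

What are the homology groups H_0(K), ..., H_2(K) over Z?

Take the total order a < b < c < d on the vertex set. Then K (dimension 2) consists of the simplices:

  0-simplices (4): a, b, c, d
  1-simplices (6): ab, ac, ad, bc, bd, cd
  2-simplices (4): abc, abd, acd, bcd

Hence C_0 ≅ Z^4, C_1 ≅ Z^6, C_2 ≅ Z^4.

The boundary map ∂_1: C_1 → C_0 is given by ∂[p,q] = [q] − [p]. For instance
  ∂ac = c − a.
As a 4×6 matrix over Z this has rank 3, with invariant factors (1,1,1).

The boundary map ∂_2: C_2 → C_1 maps a triangle to the signed sum of its edges. For instance
  ∂abc = bc − ac + ab,
  ∂abd = bd − ad + ab.
The resulting 6×4 matrix has rank 3, and its Smith normal form has invariant factors (1,1,1).

From H_k ≅ ker(∂_k) / im(∂_{k+1}) we obtain:

  H_0: rank C_0 − rank ∂_1 = 4 − 3 = 1, and the invariant factors of ∂_1 are all 1, so H_0 ≅ Z.
  H_1: rank ker ∂_1 − rank ∂_2 = (6 − 3) − 3 = 0, and the invariant factors of ∂_2 are all 1, so H_1 ≅ 0.
  H_2: rank ker ∂_2 − rank ∂_3 = (4 − 3) − 0 = 1, and there is no ∂_3, so H_2 ≅ Z.

As a check, the Euler characteristic is 4 − 6 + 4 = 2, which agrees with 1 − 0 + 1 = 2.

H_0 ≅ Z,  H_1 = 0,  H_2 ≅ Z.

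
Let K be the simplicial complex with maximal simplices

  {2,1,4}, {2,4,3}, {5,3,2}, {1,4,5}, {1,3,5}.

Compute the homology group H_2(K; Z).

H_2 ≅ 0.

K has 5 vertices, 10 edges, 5 triangles.
rank ∂_2 = 5, rank ∂_3 = 0 ⇒ b_2 = 5 − 5 − 0 = 0. So H_2 = 0.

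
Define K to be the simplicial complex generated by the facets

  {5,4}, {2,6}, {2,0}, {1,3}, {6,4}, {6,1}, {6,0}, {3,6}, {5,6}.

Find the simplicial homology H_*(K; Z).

K has 7 vertices, 9 edges.
rank ∂_0 = 0, rank ∂_1 = 6 ⇒ b_0 = 7 − 0 − 6 = 1; all invariant factors of ∂_1 are 1 so no torsion. So H_0 ≅ Z.
rank ∂_1 = 6, rank ∂_2 = 0 ⇒ b_1 = 9 − 6 − 0 = 3. So H_1 ≅ Z^3.

H_0 ≅ Z,  H_1 ≅ Z^3.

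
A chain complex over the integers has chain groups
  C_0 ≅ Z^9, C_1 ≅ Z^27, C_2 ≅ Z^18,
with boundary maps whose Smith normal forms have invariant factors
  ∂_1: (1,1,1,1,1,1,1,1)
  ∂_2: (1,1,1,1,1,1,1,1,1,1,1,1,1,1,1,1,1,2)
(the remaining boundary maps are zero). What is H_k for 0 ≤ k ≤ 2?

H_0 ≅ Z,  H_1 ≅ Z ⊕ Z/2,  H_2 = 0.

H_0: b_0 = 9 − 0 − 8 = 1; torsion from ∂_1 factors > 1: none. So H_0 ≅ Z.
H_1: b_1 = 27 − 8 − 18 = 1; torsion from ∂_2 factors > 1: [2]. So H_1 ≅ Z ⊕ Z/2.
H_2: b_2 = 18 − 18 − 0 = 0; torsion from ∂_3 factors > 1: none. So H_2 ≅ 0.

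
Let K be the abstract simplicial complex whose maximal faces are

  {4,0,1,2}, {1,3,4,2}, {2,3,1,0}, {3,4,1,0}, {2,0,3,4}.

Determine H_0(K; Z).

H_0 = Z.

Order the vertices as 0 < 1 < 2 < 3 < 4. Listing each simplex with vertices in this order, K has dimension 3 with simplices:

  0-simplices (5): [0], [1], [2], [3], [4]
  1-simplices (10): [0,1], [0,2], [0,3], [0,4], [1,2], [1,3], [1,4], [2,3], [2,4], [3,4]
  2-simplices (10): [0,1,2], [0,1,3], [0,1,4], [0,2,3], [0,2,4], [0,3,4], [1,2,3], [1,2,4], [1,3,4], [2,3,4]
  3-simplices (5): [0,1,2,3], [0,1,2,4], [0,1,3,4], [0,2,3,4], [1,2,3,4]

Hence C_0 ≅ Z^5, C_1 ≅ Z^10, C_2 ≅ Z^10, C_3 ≅ Z^5.

∂_1: C_1 → C_0 sends each edge [p,q] (with p < q) to q − p. For instance
  ∂[0,3] = [3] − [0].
The resulting 5×10 matrix has rank 4, and its Smith normal form has invariant factors (1,1,1,1).

∂_2: C_2 → C_1 acts by ∂[p,q,r] = [q,r] − [p,r] + [p,q]. For instance
  ∂[1,2,4] = [2,4] − [1,4] + [1,2],
  ∂[1,2,3] = [2,3] − [1,3] + [1,2].
This gives a 10×10 integer matrix of rank 6; reducing to Smith normal form yields diagonal entries (1,1,1,1,1,1).

Boundary ∂_3: C_3 → C_2 sends each 3-simplex σ to the alternating sum Σ_i (−1)^i (σ with its i-th vertex removed). For instance
  ∂[0,1,3,4] = [1,3,4] − [0,3,4] + [0,1,4] − [0,1,3],
  ∂[1,2,3,4] = [2,3,4] − [1,3,4] + [1,2,4] − [1,2,3].
As a 10×5 matrix over Z this has rank 4, with invariant factors (1,1,1,1).

Now H_k = ker ∂_k / im ∂_{k+1}, so:

  H_0: rank C_0 − rank ∂_1 = 5 − 4 = 1, and the invariant factors of ∂_1 are all 1, so H_0 = Z.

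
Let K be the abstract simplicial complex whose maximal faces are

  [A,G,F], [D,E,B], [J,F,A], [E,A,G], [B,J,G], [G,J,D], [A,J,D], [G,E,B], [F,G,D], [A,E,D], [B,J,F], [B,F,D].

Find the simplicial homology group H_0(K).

H_0 ≅ Z.

Order the vertices as A < B < D < E < F < G < J. Listing each simplex with vertices in this order, K has dimension 2 with simplices:

  0-simplices (7): A, B, D, E, F, G, J
  1-simplices (18): AD, AE, AF, AG, AJ, BD, BE, BF, BG, BJ, DE, DF, DG, DJ, EG, FG, FJ, GJ
  2-simplices (12): ADE, ADJ, AEG, AFG, AFJ, BDE, BDF, BEG, BFJ, BGJ, DFG, DGJ

so the chain groups are C_0 ≅ Z^7, C_1 ≅ Z^18, C_2 ≅ Z^12.

∂_1: C_1 → C_0 is given by ∂[p,q] = [q] − [p]. For instance
  ∂BE = E − B.
The resulting 7×18 matrix has rank 6, and its Smith normal form has invariant factors (1,1,1,1,1,1).

∂_2: C_2 → C_1 maps a triangle to the signed sum of its edges. For instance
  ∂AFJ = FJ − AJ + AF,
  ∂ADE = DE − AE + AD.
As a 18×12 matrix over Z this has rank 12, with invariant factors (1,1,1,1,1,1,1,1,1,1,1,2).

From H_k ≅ ker(∂_k) / im(∂_{k+1}) we obtain:

  H_0: rank C_0 − rank ∂_1 = 7 − 6 = 1, and the invariant factors of ∂_1 are all 1, so H_0 ≅ Z.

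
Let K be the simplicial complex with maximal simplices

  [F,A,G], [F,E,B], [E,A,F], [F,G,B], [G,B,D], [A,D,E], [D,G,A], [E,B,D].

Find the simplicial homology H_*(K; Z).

Order the vertices as A < B < D < E < F < G. Listing each simplex with vertices in this order, K has dimension 2 with simplices:

  0-simplices (6): A, B, D, E, F, G
  1-simplices (12): AD, AE, AF, AG, BD, BE, BF, BG, DE, DG, EF, FG
  2-simplices (8): ADE, ADG, AEF, AFG, BDE, BDG, BEF, BFG

so the chain groups are C_0 ≅ Z^6, C_1 ≅ Z^12, C_2 ≅ Z^8.

The boundary map ∂_1: C_1 → C_0 maps an edge to its endpoints' difference, ∂[p,q] = q − p. For instance
  ∂DG = G − D.
The resulting 6×12 matrix has rank 5, and its Smith normal form has invariant factors (1,1,1,1,1).

Boundary ∂_2: C_2 → C_1 sends each 2-simplex [p,q,r] to [q,r] − [p,r] + [p,q]. For instance
  ∂BDE = DE − BE + BD,
  ∂BEF = EF − BF + BE.
This gives a 12×8 integer matrix of rank 7; reducing to Smith normal form yields diagonal entries (1,1,1,1,1,1,1).

Reading off H_k = ker ∂_k / im ∂_{k+1}:

  H_0: rank C_0 − rank ∂_1 = 6 − 5 = 1, and the invariant factors of ∂_1 are all 1, so H_0 = Z.
  H_1: rank ker ∂_1 − rank ∂_2 = (12 − 5) − 7 = 0, and the invariant factors of ∂_2 are all 1, so H_1 = 0.
  H_2: rank ker ∂_2 − rank ∂_3 = (8 − 7) − 0 = 1, and there is no ∂_3, so H_2 = Z.

H_0 ≅ Z,  H_1 = 0,  H_2 ≅ Z.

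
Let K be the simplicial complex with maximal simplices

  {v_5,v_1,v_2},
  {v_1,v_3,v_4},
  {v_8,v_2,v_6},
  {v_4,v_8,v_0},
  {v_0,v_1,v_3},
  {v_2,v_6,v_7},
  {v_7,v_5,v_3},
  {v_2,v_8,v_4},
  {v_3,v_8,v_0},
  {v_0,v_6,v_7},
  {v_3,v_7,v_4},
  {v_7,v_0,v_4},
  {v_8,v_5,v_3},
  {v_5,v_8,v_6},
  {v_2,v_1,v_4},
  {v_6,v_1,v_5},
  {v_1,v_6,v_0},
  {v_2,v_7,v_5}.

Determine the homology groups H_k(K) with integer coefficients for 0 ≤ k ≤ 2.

H_0 = Z,  H_1 = Z ⊕ Z/2,  H_2 = 0.

We work with the vertex ordering v_0 < v_1 < v_2 < v_3 < v_4 < v_5 < v_6 < v_7 < v_8. The simplices of K, each written with vertices in increasing order, are:

  0-simplices (9): [v_0], [v_1], [v_2], [v_3], [v_4], [v_5], [v_6], [v_7], [v_8]
  1-simplices (27): (27 of them)
  2-simplices (18): (18 of them)

so the chain groups are C_0 ≅ Z^9, C_1 ≅ Z^27, C_2 ≅ Z^18.

Boundary ∂_1: C_1 → C_0 sends each edge [p,q] (with p < q) to q − p.
As a 9×27 matrix over Z this has rank 8, with invariant factors (1,1,1,1,1,1,1,1).

The boundary map ∂_2: C_2 → C_1 sends each 2-simplex [p,q,r] to [q,r] − [p,r] + [p,q]. For instance
  ∂[v_5,v_6,v_8] = [v_6,v_8] − [v_5,v_8] + [v_5,v_6],
  ∂[v_3,v_5,v_7] = [v_5,v_7] − [v_3,v_7] + [v_3,v_5].
The resulting 27×18 matrix has rank 18, and its Smith normal form has invariant factors (1,1,1,1,1,1,1,1,1,1,1,1,1,1,1,1,1,2).

From H_k ≅ ker(∂_k) / im(∂_{k+1}) we obtain:

  H_0: rank C_0 − rank ∂_1 = 9 − 8 = 1, and the invariant factors of ∂_1 are all 1, so H_0 = Z.
  H_1: rank ker ∂_1 − rank ∂_2 = (27 − 8) − 18 = 1, and ∂_2 has invariant factor 2 > 1, so H_1 = Z ⊕ Z/2.
  H_2: rank ker ∂_2 − rank ∂_3 = (18 − 18) − 0 = 0, and there is no ∂_3, so H_2 = 0.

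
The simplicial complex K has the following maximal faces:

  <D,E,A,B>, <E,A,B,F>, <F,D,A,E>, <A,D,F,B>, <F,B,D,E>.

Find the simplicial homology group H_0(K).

H_0 = Z.

K has 5 vertices, 10 edges, 10 triangles, 5 3-simplices.
rank ∂_0 = 0, rank ∂_1 = 4 ⇒ b_0 = 5 − 0 − 4 = 1; all invariant factors of ∂_1 are 1 so no torsion. So H_0 ≅ Z.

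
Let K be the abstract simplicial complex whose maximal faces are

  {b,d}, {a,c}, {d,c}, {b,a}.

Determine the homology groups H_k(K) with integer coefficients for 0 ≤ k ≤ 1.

We work with the vertex ordering a < b < c < d. The simplices of K, each written with vertices in increasing order, are:

  0-simplices (4): a, b, c, d
  1-simplices (4): ab, ac, bd, cd

giving chain groups C_0 ≅ Z^4, C_1 ≅ Z^4.

∂_1: C_1 → C_0 maps an edge to its endpoints' difference, ∂[p,q] = q − p. For instance
  ∂bd = d − b.
This gives a 4×4 integer matrix of rank 3; reducing to Smith normal form yields diagonal entries (1,1,1).

Now H_k = ker ∂_k / im ∂_{k+1}, so:

  H_0: rank C_0 − rank ∂_1 = 4 − 3 = 1, and the invariant factors of ∂_1 are all 1, so H_0 ≅ Z.
  H_1: rank ker ∂_1 − rank ∂_2 = (4 − 3) − 0 = 1, and there is no ∂_2, so H_1 ≅ Z.

H_0 ≅ Z,  H_1 ≅ Z.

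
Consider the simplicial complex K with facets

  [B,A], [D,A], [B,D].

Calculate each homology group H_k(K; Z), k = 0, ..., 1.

We work with the vertex ordering A < B < D. The simplices of K, each written with vertices in increasing order, are:

  0-simplices (3): A, B, D
  1-simplices (3): AB, AD, BD

so the chain groups are C_0 ≅ Z^3, C_1 ≅ Z^3.

∂_1: C_1 → C_0 sends each edge [p,q] (with p < q) to q − p.
This gives a 3×3 integer matrix of rank 2; reducing to Smith normal form yields diagonal entries (1,1).

Reading off H_k = ker ∂_k / im ∂_{k+1}:

  H_0: rank C_0 − rank ∂_1 = 3 − 2 = 1, and the invariant factors of ∂_1 are all 1, so H_0 = Z.
  H_1: rank ker ∂_1 − rank ∂_2 = (3 − 2) − 0 = 1, and there is no ∂_2, so H_1 = Z.

As a check, the Euler characteristic is 3 − 3 = 0, which agrees with 1 − 1 = 0.
(K is a triangulation of the circle S^1.)

H_0 = Z,  H_1 = Z.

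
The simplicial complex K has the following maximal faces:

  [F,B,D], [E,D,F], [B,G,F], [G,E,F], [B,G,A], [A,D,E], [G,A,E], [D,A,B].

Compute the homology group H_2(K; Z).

H_2 ≅ Z.

K has 6 vertices, 12 edges, 8 triangles.
rank ∂_2 = 7, rank ∂_3 = 0 ⇒ b_2 = 8 − 7 − 0 = 1. So H_2 = Z.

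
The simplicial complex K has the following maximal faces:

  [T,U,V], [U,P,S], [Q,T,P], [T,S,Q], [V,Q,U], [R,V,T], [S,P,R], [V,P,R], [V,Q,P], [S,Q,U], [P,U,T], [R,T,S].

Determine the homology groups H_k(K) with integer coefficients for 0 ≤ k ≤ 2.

H_0 = Z,  H_1 = Z_2,  H_2 = 0.

Take the total order P < Q < R < S < T < U < V on the vertex set. Then K (dimension 2) consists of the simplices:

  0-simplices (7): P, Q, R, S, T, U, V
  1-simplices (18): PQ, PR, PS, PT, PU, PV, QS, QT, QU, QV, RS, RT, RV, ST, SU, TU, TV, UV
  2-simplices (12): PQT, PQV, PRS, PRV, PSU, PTU, QST, QSU, QUV, RST, RTV, TUV

giving chain groups C_0 ≅ Z^7, C_1 ≅ Z^18, C_2 ≅ Z^12.

Boundary ∂_1: C_1 → C_0 sends each edge [p,q] (with p < q) to q − p. For instance
  ∂PQ = Q − P.
The 7×18 boundary matrix has rank 6 and Smith normal form diag(1,1,1,1,1,1).

The boundary map ∂_2: C_2 → C_1 maps a triangle to the signed sum of its edges. For instance
  ∂PRV = RV − PV + PR,
  ∂QUV = UV − QV + QU.
As a 18×12 matrix over Z this has rank 12, with invariant factors (1,1,1,1,1,1,1,1,1,1,1,2).

Now H_k = ker ∂_k / im ∂_{k+1}, so:

  H_0: rank C_0 − rank ∂_1 = 7 − 6 = 1, and the invariant factors of ∂_1 are all 1, so H_0 = Z.
  H_1: rank ker ∂_1 − rank ∂_2 = (18 − 6) − 12 = 0, and ∂_2 has invariant factor 2 > 1, so H_1 = Z_2.
  H_2: rank ker ∂_2 − rank ∂_3 = (12 − 12) − 0 = 0, and there is no ∂_3, so H_2 = 0.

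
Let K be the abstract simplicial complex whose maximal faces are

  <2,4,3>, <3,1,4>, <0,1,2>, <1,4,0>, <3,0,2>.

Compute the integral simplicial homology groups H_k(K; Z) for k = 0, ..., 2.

We work with the vertex ordering 0 < 1 < 2 < 3 < 4. The simplices of K, each written with vertices in increasing order, are:

  0-simplices (5): [0], [1], [2], [3], [4]
  1-simplices (10): [0,1], [0,2], [0,3], [0,4], [1,2], [1,3], [1,4], [2,3], [2,4], [3,4]
  2-simplices (5): [0,1,2], [0,1,4], [0,2,3], [1,3,4], [2,3,4]

so the chain groups are C_0 ≅ Z^5, C_1 ≅ Z^10, C_2 ≅ Z^5.

Boundary ∂_1: C_1 → C_0 maps an edge to its endpoints' difference, ∂[p,q] = q − p. For instance
  ∂[2,4] = [4] − [2].
The 5×10 boundary matrix has rank 4 and Smith normal form diag(1,1,1,1).

The boundary map ∂_2: C_2 → C_1 sends each 2-simplex [p,q,r] to [q,r] − [p,r] + [p,q]. For instance
  ∂[0,2,3] = [2,3] − [0,3] + [0,2],
  ∂[0,1,4] = [1,4] − [0,4] + [0,1].
The 10×5 boundary matrix has rank 5 and Smith normal form diag(1,1,1,1,1).

From H_k ≅ ker(∂_k) / im(∂_{k+1}) we obtain:

  H_0: rank C_0 − rank ∂_1 = 5 − 4 = 1, and the invariant factors of ∂_1 are all 1, so H_0 ≅ Z.
  H_1: rank ker ∂_1 − rank ∂_2 = (10 − 4) − 5 = 1, and the invariant factors of ∂_2 are all 1, so H_1 ≅ Z.
  H_2: rank ker ∂_2 − rank ∂_3 = (5 − 5) − 0 = 0, and there is no ∂_3, so H_2 ≅ 0.

(K is a triangulation of the Möbius band.)

H_0 = Z,  H_1 = Z,  H_2 = 0.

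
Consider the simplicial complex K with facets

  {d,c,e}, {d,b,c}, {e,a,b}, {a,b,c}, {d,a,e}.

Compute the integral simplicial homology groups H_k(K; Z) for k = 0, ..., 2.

Fix the vertex order a < b < c < d < e and write every simplex with vertices in increasing order. Then dim K = 2 and the simplices of K are:

  0-simplices (5): a, b, c, d, e
  1-simplices (10): ab, ac, ad, ae, bc, bd, be, cd, ce, de
  2-simplices (5): abc, abe, ade, bcd, cde

so the chain groups are C_0 ≅ Z^5, C_1 ≅ Z^10, C_2 ≅ Z^5.

∂_1: C_1 → C_0 maps an edge to its endpoints' difference, ∂[p,q] = q − p. For instance
  ∂ab = b − a.
The 5×10 boundary matrix has rank 4 and Smith normal form diag(1,1,1,1).

Boundary ∂_2: C_2 → C_1 acts by ∂[p,q,r] = [q,r] − [p,r] + [p,q]. For instance
  ∂cde = de − ce + cd,
  ∂ade = de − ae + ad.
The 10×5 boundary matrix has rank 5 and Smith normal form diag(1,1,1,1,1).

Reading off H_k = ker ∂_k / im ∂_{k+1}:

  H_0: rank C_0 − rank ∂_1 = 5 − 4 = 1, and the invariant factors of ∂_1 are all 1, so H_0 ≅ Z.
  H_1: rank ker ∂_1 − rank ∂_2 = (10 − 4) − 5 = 1, and the invariant factors of ∂_2 are all 1, so H_1 ≅ Z.
  H_2: rank ker ∂_2 − rank ∂_3 = (5 − 5) − 0 = 0, and there is no ∂_3, so H_2 ≅ 0.

As a check, the Euler characteristic is 5 − 10 + 5 = 0, which agrees with 1 − 1 + 0 = 0.

H_0 = Z,  H_1 = Z,  H_2 = 0.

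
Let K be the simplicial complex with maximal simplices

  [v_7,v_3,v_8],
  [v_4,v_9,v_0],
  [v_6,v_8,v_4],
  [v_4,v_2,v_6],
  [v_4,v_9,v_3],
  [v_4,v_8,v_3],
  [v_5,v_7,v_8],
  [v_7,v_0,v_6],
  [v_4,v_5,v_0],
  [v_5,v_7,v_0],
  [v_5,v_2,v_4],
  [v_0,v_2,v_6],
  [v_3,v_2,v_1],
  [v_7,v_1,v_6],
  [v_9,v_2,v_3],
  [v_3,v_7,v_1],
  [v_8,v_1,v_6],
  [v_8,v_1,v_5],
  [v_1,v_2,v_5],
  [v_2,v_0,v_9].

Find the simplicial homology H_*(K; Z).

We work with the vertex ordering v_0 < v_1 < v_2 < v_3 < v_4 < v_5 < v_6 < v_7 < v_8 < v_9. The simplices of K, each written with vertices in increasing order, are:

  0-simplices (10): [v_0], [v_1], [v_2], [v_3], [v_4], [v_5], [v_6], [v_7], [v_8], [v_9]
  1-simplices (30): (30 of them)
  2-simplices (20): (20 of them)

so the chain groups are C_0 ≅ Z^10, C_1 ≅ Z^30, C_2 ≅ Z^20.

Boundary ∂_1: C_1 → C_0 maps an edge to its endpoints' difference, ∂[p,q] = q − p.
This gives a 10×30 integer matrix of rank 9; reducing to Smith normal form yields diagonal entries (1,1,1,1,1,1,1,1,1).

Boundary ∂_2: C_2 → C_1 maps a triangle to the signed sum of its edges. For instance
  ∂[v_2,v_3,v_9] = [v_3,v_9] − [v_2,v_9] + [v_2,v_3],
  ∂[v_2,v_4,v_5] = [v_4,v_5] − [v_2,v_5] + [v_2,v_4].
The 30×20 boundary matrix has rank 20 and Smith normal form diag(1,1,1,1,1,1,1,1,1,1,1,1,1,1,1,1,1,1,1,2).

Computing H_k = (kernel of ∂_k) / (image of ∂_{k+1}):

  H_0: rank C_0 − rank ∂_1 = 10 − 9 = 1, and the invariant factors of ∂_1 are all 1, so H_0 ≅ Z.
  H_1: rank ker ∂_1 − rank ∂_2 = (30 − 9) − 20 = 1, and ∂_2 has invariant factor 2 > 1, so H_1 ≅ Z ⊕ Z/2.
  H_2: rank ker ∂_2 − rank ∂_3 = (20 − 20) − 0 = 0, and there is no ∂_3, so H_2 ≅ 0.

H_0 = Z,  H_1 = Z ⊕ Z/2,  H_2 = 0.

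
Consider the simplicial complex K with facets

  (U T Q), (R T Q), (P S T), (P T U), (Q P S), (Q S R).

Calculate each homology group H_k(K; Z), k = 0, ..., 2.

H_0 ≅ Z,  H_1 ≅ Z,  H_2 = 0.

Order the vertices as P < Q < R < S < T < U. Listing each simplex with vertices in this order, K has dimension 2 with simplices:

  0-simplices (6): P, Q, R, S, T, U
  1-simplices (12): PQ, PS, PT, PU, QR, QS, QT, QU, RS, RT, ST, TU
  2-simplices (6): PQS, PST, PTU, QRS, QRT, QTU

so the chain groups are C_0 ≅ Z^6, C_1 ≅ Z^12, C_2 ≅ Z^6.

∂_1: C_1 → C_0 is given by ∂[p,q] = [q] − [p].
The resulting 6×12 matrix has rank 5, and its Smith normal form has invariant factors (1,1,1,1,1).

Boundary ∂_2: C_2 → C_1 maps a triangle to the signed sum of its edges. For instance
  ∂PST = ST − PT + PS,
  ∂QRS = RS − QS + QR.
The resulting 12×6 matrix has rank 6, and its Smith normal form has invariant factors (1,1,1,1,1,1).

Computing H_k = (kernel of ∂_k) / (image of ∂_{k+1}):

  H_0: rank C_0 − rank ∂_1 = 6 − 5 = 1, and the invariant factors of ∂_1 are all 1, so H_0 ≅ Z.
  H_1: rank ker ∂_1 − rank ∂_2 = (12 − 5) − 6 = 1, and the invariant factors of ∂_2 are all 1, so H_1 ≅ Z.
  H_2: rank ker ∂_2 − rank ∂_3 = (6 − 6) − 0 = 0, and there is no ∂_3, so H_2 ≅ 0.

(K is a triangulation of the cylinder S^1 x I.)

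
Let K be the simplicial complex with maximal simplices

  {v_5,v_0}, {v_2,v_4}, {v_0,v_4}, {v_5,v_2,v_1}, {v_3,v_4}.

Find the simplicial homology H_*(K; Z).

We work with the vertex ordering v_0 < v_1 < v_2 < v_3 < v_4 < v_5. The simplices of K, each written with vertices in increasing order, are:

  0-simplices (6): [v_0], [v_1], [v_2], [v_3], [v_4], [v_5]
  1-simplices (7): [v_0,v_4], [v_0,v_5], [v_1,v_2], [v_1,v_5], [v_2,v_4], [v_2,v_5], [v_3,v_4]
  2-simplices (1): [v_1,v_2,v_5]

Hence C_0 ≅ Z^6, C_1 ≅ Z^7, C_2 ≅ Z^1.

The boundary map ∂_1: C_1 → C_0 is given by ∂[p,q] = [q] − [p].
As a 6×7 matrix over Z this has rank 5, with invariant factors (1,1,1,1,1).

The boundary map ∂_2: C_2 → C_1 sends each 2-simplex [p,q,r] to [q,r] − [p,r] + [p,q]. For instance
  ∂[v_1,v_2,v_5] = [v_2,v_5] − [v_1,v_5] + [v_1,v_2].
As a 7×1 matrix over Z this has rank 1, with invariant factors (1).

Computing H_k = (kernel of ∂_k) / (image of ∂_{k+1}):

  H_0: rank C_0 − rank ∂_1 = 6 − 5 = 1, and the invariant factors of ∂_1 are all 1, so H_0 = Z.
  H_1: rank ker ∂_1 − rank ∂_2 = (7 − 5) − 1 = 1, and the invariant factors of ∂_2 are all 1, so H_1 = Z.
  H_2: rank ker ∂_2 − rank ∂_3 = (1 − 1) − 0 = 0, and there is no ∂_3, so H_2 = 0.

As a check, the Euler characteristic is 6 − 7 + 1 = 0, which agrees with 1 − 1 + 0 = 0.

H_0 = Z,  H_1 = Z,  H_2 = 0.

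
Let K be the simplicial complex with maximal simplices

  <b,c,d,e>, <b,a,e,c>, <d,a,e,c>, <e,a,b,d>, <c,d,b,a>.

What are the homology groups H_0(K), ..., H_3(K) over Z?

H_0 = Z,  H_1 = 0,  H_2 = 0,  H_3 = Z.

Fix the vertex order a < b < c < d < e and write every simplex with vertices in increasing order. Then dim K = 3 and the simplices of K are:

  0-simplices (5): a, b, c, d, e
  1-simplices (10): ab, ac, ad, ae, bc, bd, be, cd, ce, de
  2-simplices (10): abc, abd, abe, acd, ace, ade, bcd, bce, bde, cde
  3-simplices (5): abcd, abce, abde, acde, bcde

so the chain groups are C_0 ≅ Z^5, C_1 ≅ Z^10, C_2 ≅ Z^10, C_3 ≅ Z^5.

∂_1: C_1 → C_0 sends each edge [p,q] (with p < q) to q − p.
The 5×10 boundary matrix has rank 4 and Smith normal form diag(1,1,1,1).

Boundary ∂_2: C_2 → C_1 sends each 2-simplex [p,q,r] to [q,r] − [p,r] + [p,q]. For instance
  ∂bcd = cd − bd + bc,
  ∂abd = bd − ad + ab.
The 10×10 boundary matrix has rank 6 and Smith normal form diag(1,1,1,1,1,1).

Boundary ∂_3: C_3 → C_2 sends each 3-simplex σ to the alternating sum Σ_i (−1)^i (σ with its i-th vertex removed). For instance
  ∂acde = cde − ade + ace − acd,
  ∂abde = bde − ade + abe − abd.
As a 10×5 matrix over Z this has rank 4, with invariant factors (1,1,1,1).

Computing H_k = (kernel of ∂_k) / (image of ∂_{k+1}):

  H_0: rank C_0 − rank ∂_1 = 5 − 4 = 1, and the invariant factors of ∂_1 are all 1, so H_0 = Z.
  H_1: rank ker ∂_1 − rank ∂_2 = (10 − 4) − 6 = 0, and the invariant factors of ∂_2 are all 1, so H_1 = 0.
  H_2: rank ker ∂_2 − rank ∂_3 = (10 − 6) − 4 = 0, and the invariant factors of ∂_3 are all 1, so H_2 = 0.
  H_3: rank ker ∂_3 − rank ∂_4 = (5 − 4) − 0 = 1, and there is no ∂_4, so H_3 = Z.

(K is a triangulation of the 3-sphere S^3.)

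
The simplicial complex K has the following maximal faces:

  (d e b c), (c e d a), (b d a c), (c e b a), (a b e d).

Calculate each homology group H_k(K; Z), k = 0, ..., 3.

Order the vertices as a < b < c < d < e. Listing each simplex with vertices in this order, K has dimension 3 with simplices:

  0-simplices (5): a, b, c, d, e
  1-simplices (10): ab, ac, ad, ae, bc, bd, be, cd, ce, de
  2-simplices (10): abc, abd, abe, acd, ace, ade, bcd, bce, bde, cde
  3-simplices (5): abcd, abce, abde, acde, bcde

so the chain groups are C_0 ≅ Z^5, C_1 ≅ Z^10, C_2 ≅ Z^10, C_3 ≅ Z^5.

The boundary map ∂_1: C_1 → C_0 is given by ∂[p,q] = [q] − [p].
The resulting 5×10 matrix has rank 4, and its Smith normal form has invariant factors (1,1,1,1).

The boundary map ∂_2: C_2 → C_1 acts by ∂[p,q,r] = [q,r] − [p,r] + [p,q]. For instance
  ∂acd = cd − ad + ac,
  ∂abe = be − ae + ab.
The 10×10 boundary matrix has rank 6 and Smith normal form diag(1,1,1,1,1,1).

∂_3: C_3 → C_2 sends each 3-simplex σ to the alternating sum Σ_i (−1)^i (σ with its i-th vertex removed). For instance
  ∂acde = cde − ade + ace − acd,
  ∂abce = bce − ace + abe − abc.
The 10×5 boundary matrix has rank 4 and Smith normal form diag(1,1,1,1).

Computing H_k = (kernel of ∂_k) / (image of ∂_{k+1}):

  H_0: rank C_0 − rank ∂_1 = 5 − 4 = 1, and the invariant factors of ∂_1 are all 1, so H_0 ≅ Z.
  H_1: rank ker ∂_1 − rank ∂_2 = (10 − 4) − 6 = 0, and the invariant factors of ∂_2 are all 1, so H_1 ≅ 0.
  H_2: rank ker ∂_2 − rank ∂_3 = (10 − 6) − 4 = 0, and the invariant factors of ∂_3 are all 1, so H_2 ≅ 0.
  H_3: rank ker ∂_3 − rank ∂_4 = (5 − 4) − 0 = 1, and there is no ∂_4, so H_3 ≅ Z.

(K is a triangulation of the 3-sphere S^3.)

H_0 ≅ Z,  H_1 = 0,  H_2 = 0,  H_3 ≅ Z.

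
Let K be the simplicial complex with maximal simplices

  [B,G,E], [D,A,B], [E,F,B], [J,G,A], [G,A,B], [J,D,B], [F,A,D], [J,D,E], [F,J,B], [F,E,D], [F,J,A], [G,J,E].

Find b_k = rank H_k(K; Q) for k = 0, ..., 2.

b_0 = 1, b_1 = 0, b_2 = 0.

Order the vertices as A < B < D < E < F < G < J. Listing each simplex with vertices in this order, K has dimension 2 with simplices:

  0-simplices (7): A, B, D, E, F, G, J
  1-simplices (18): AB, AD, AF, AG, AJ, BD, BE, BF, BG, BJ, DE, DF, DJ, EF, EG, EJ, FJ, GJ
  2-simplices (12): ABD, ABG, ADF, AFJ, AGJ, BDJ, BEF, BEG, BFJ, DEF, DEJ, EGJ

Hence C_0 ≅ Z^7, C_1 ≅ Z^18, C_2 ≅ Z^12.

The boundary map ∂_1: C_1 → C_0 maps an edge to its endpoints' difference, ∂[p,q] = q − p. For instance
  ∂AG = G − A.
As a 7×18 matrix over Z this has rank 6, with invariant factors (1,1,1,1,1,1).

∂_2: C_2 → C_1 maps a triangle to the signed sum of its edges. For instance
  ∂AGJ = GJ − AJ + AG,
  ∂BDJ = DJ − BJ + BD.
The resulting 18×12 matrix has rank 12, and its Smith normal form has invariant factors (1,1,1,1,1,1,1,1,1,1,1,2).

Now H_k = ker ∂_k / im ∂_{k+1}, so:

  H_0: rank C_0 − rank ∂_1 = 7 − 6 = 1, and the invariant factors of ∂_1 are all 1, so H_0 ≅ Z.
  H_1: rank ker ∂_1 − rank ∂_2 = (18 − 6) − 12 = 0, and ∂_2 has invariant factor 2 > 1, so H_1 ≅ Z/2.
  H_2: rank ker ∂_2 − rank ∂_3 = (12 − 12) − 0 = 0, and there is no ∂_3, so H_2 ≅ 0.

Hence the Betti numbers are b_0 = 1, b_1 = 0, b_2 = 0.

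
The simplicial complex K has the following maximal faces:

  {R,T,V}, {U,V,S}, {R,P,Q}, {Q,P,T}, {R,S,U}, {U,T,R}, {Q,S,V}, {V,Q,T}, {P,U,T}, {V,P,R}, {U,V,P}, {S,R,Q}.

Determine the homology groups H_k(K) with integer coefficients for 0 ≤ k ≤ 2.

We work with the vertex ordering P < Q < R < S < T < U < V. The simplices of K, each written with vertices in increasing order, are:

  0-simplices (7): P, Q, R, S, T, U, V
  1-simplices (18): PQ, PR, PT, PU, PV, QR, QS, QT, QV, RS, RT, RU, RV, SU, SV, TU, TV, UV
  2-simplices (12): PQR, PQT, PRV, PTU, PUV, QRS, QSV, QTV, RSU, RTU, RTV, SUV

Hence C_0 ≅ Z^7, C_1 ≅ Z^18, C_2 ≅ Z^12.

Boundary ∂_1: C_1 → C_0 is given by ∂[p,q] = [q] − [p]. For instance
  ∂TU = U − T.
The 7×18 boundary matrix has rank 6 and Smith normal form diag(1,1,1,1,1,1).

Boundary ∂_2: C_2 → C_1 maps a triangle to the signed sum of its edges. For instance
  ∂PTU = TU − PU + PT,
  ∂QSV = SV − QV + QS.
As a 18×12 matrix over Z this has rank 12, with invariant factors (1,1,1,1,1,1,1,1,1,1,1,2).

Reading off H_k = ker ∂_k / im ∂_{k+1}:

  H_0: rank C_0 − rank ∂_1 = 7 − 6 = 1, and the invariant factors of ∂_1 are all 1, so H_0 ≅ Z.
  H_1: rank ker ∂_1 − rank ∂_2 = (18 − 6) − 12 = 0, and ∂_2 has invariant factor 2 > 1, so H_1 ≅ Z_2.
  H_2: rank ker ∂_2 − rank ∂_3 = (12 − 12) − 0 = 0, and there is no ∂_3, so H_2 ≅ 0.

As a check, the Euler characteristic is 7 − 18 + 12 = 1, which agrees with 1 − 0 + 0 = 1.
(K is a triangulation of the real projective plane RP^2.)

H_0 = Z,  H_1 = Z_2,  H_2 = 0.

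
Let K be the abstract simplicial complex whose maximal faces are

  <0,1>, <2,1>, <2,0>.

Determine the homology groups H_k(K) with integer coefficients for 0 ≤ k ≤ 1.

H_0 ≅ Z,  H_1 ≅ Z.

Fix the vertex order 0 < 1 < 2 and write every simplex with vertices in increasing order. Then dim K = 1 and the simplices of K are:

  0-simplices (3): [0], [1], [2]
  1-simplices (3): [0,1], [0,2], [1,2]

Hence C_0 ≅ Z^3, C_1 ≅ Z^3.

Boundary ∂_1: C_1 → C_0 sends each edge [p,q] (with p < q) to q − p. For instance
  ∂[1,2] = [2] − [1].
As a 3×3 matrix over Z this has rank 2, with invariant factors (1,1).

Now H_k = ker ∂_k / im ∂_{k+1}, so:

  H_0: rank C_0 − rank ∂_1 = 3 − 2 = 1, and the invariant factors of ∂_1 are all 1, so H_0 ≅ Z.
  H_1: rank ker ∂_1 − rank ∂_2 = (3 − 2) − 0 = 1, and there is no ∂_2, so H_1 ≅ Z.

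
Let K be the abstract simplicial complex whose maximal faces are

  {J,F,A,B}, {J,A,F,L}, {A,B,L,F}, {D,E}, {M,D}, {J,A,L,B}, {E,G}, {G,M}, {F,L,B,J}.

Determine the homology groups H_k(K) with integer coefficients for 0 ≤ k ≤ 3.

H_0 ≅ Z^2,  H_1 ≅ Z,  H_2 = 0,  H_3 ≅ Z.

Order the vertices as A < B < D < E < F < G < J < L < M. Listing each simplex with vertices in this order, K has dimension 3 with simplices:

  0-simplices (9): A, B, D, E, F, G, J, L, M
  1-simplices (14): AB, AF, AJ, AL, BF, BJ, BL, DE, DM, EG, FJ, FL, GM, JL
  2-simplices (10): ABF, ABJ, ABL, AFJ, AFL, AJL, BFJ, BFL, BJL, FJL
  3-simplices (5): ABFJ, ABFL, ABJL, AFJL, BFJL

giving chain groups C_0 ≅ Z^9, C_1 ≅ Z^14, C_2 ≅ Z^10, C_3 ≅ Z^5.

Boundary ∂_1: C_1 → C_0 maps an edge to its endpoints' difference, ∂[p,q] = q − p.
The resulting 9×14 matrix has rank 7, and its Smith normal form has invariant factors (1,1,1,1,1,1,1).

∂_2: C_2 → C_1 maps a triangle to the signed sum of its edges. For instance
  ∂FJL = JL − FL + FJ,
  ∂BFJ = FJ − BJ + BF.
The resulting 14×10 matrix has rank 6, and its Smith normal form has invariant factors (1,1,1,1,1,1).

The boundary map ∂_3: C_3 → C_2 sends each 3-simplex σ to the alternating sum Σ_i (−1)^i (σ with its i-th vertex removed). For instance
  ∂AFJL = FJL − AJL + AFL − AFJ,
  ∂BFJL = FJL − BJL + BFL − BFJ.
The resulting 10×5 matrix has rank 4, and its Smith normal form has invariant factors (1,1,1,1).

Now H_k = ker ∂_k / im ∂_{k+1}, so:

  H_0: rank C_0 − rank ∂_1 = 9 − 7 = 2, and the invariant factors of ∂_1 are all 1, so H_0 = Z^2.
  H_1: rank ker ∂_1 − rank ∂_2 = (14 − 7) − 6 = 1, and the invariant factors of ∂_2 are all 1, so H_1 = Z.
  H_2: rank ker ∂_2 − rank ∂_3 = (10 − 6) − 4 = 0, and the invariant factors of ∂_3 are all 1, so H_2 = 0.
  H_3: rank ker ∂_3 − rank ∂_4 = (5 − 4) − 0 = 1, and there is no ∂_4, so H_3 = Z.

(K is a triangulation of the disjoint union of the 3-sphere S^3 and the circle S^1.)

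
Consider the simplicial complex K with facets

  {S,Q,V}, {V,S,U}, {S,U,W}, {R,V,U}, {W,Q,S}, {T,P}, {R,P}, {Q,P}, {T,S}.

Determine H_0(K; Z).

H_0 = Z.

We work with the vertex ordering P < Q < R < S < T < U < V < W. The simplices of K, each written with vertices in increasing order, are:

  0-simplices (8): P, Q, R, S, T, U, V, W
  1-simplices (14): PQ, PR, PT, QS, QV, QW, RU, RV, ST, SU, SV, SW, UV, UW
  2-simplices (5): QSV, QSW, RUV, SUV, SUW

Hence C_0 ≅ Z^8, C_1 ≅ Z^14, C_2 ≅ Z^5.

∂_1: C_1 → C_0 sends each edge [p,q] (with p < q) to q − p.
The resulting 8×14 matrix has rank 7, and its Smith normal form has invariant factors (1,1,1,1,1,1,1).

Boundary ∂_2: C_2 → C_1 sends each 2-simplex [p,q,r] to [q,r] − [p,r] + [p,q]. For instance
  ∂QSW = SW − QW + QS,
  ∂SUV = UV − SV + SU.
The resulting 14×5 matrix has rank 5, and its Smith normal form has invariant factors (1,1,1,1,1).

Computing H_k = (kernel of ∂_k) / (image of ∂_{k+1}):

  H_0: rank C_0 − rank ∂_1 = 8 − 7 = 1, and the invariant factors of ∂_1 are all 1, so H_0 ≅ Z.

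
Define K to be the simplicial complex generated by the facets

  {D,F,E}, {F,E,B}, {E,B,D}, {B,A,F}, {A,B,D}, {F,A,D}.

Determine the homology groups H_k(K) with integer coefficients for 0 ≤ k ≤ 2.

H_0 ≅ Z,  H_1 = 0,  H_2 ≅ Z.

Take the total order A < B < D < E < F on the vertex set. Then K (dimension 2) consists of the simplices:

  0-simplices (5): A, B, D, E, F
  1-simplices (9): AB, AD, AF, BD, BE, BF, DE, DF, EF
  2-simplices (6): ABD, ABF, ADF, BDE, BEF, DEF

Hence C_0 ≅ Z^5, C_1 ≅ Z^9, C_2 ≅ Z^6.

Boundary ∂_1: C_1 → C_0 is given by ∂[p,q] = [q] − [p]. For instance
  ∂BF = F − B.
As a 5×9 matrix over Z this has rank 4, with invariant factors (1,1,1,1).

The boundary map ∂_2: C_2 → C_1 acts by ∂[p,q,r] = [q,r] − [p,r] + [p,q]. For instance
  ∂BDE = DE − BE + BD,
  ∂ABD = BD − AD + AB.
The 9×6 boundary matrix has rank 5 and Smith normal form diag(1,1,1,1,1).

Computing H_k = (kernel of ∂_k) / (image of ∂_{k+1}):

  H_0: rank C_0 − rank ∂_1 = 5 − 4 = 1, and the invariant factors of ∂_1 are all 1, so H_0 = Z.
  H_1: rank ker ∂_1 − rank ∂_2 = (9 − 4) − 5 = 0, and the invariant factors of ∂_2 are all 1, so H_1 = 0.
  H_2: rank ker ∂_2 − rank ∂_3 = (6 − 5) − 0 = 1, and there is no ∂_3, so H_2 = Z.

As a check, the Euler characteristic is 5 − 9 + 6 = 2, which agrees with 1 − 0 + 1 = 2.
(K is a triangulation of the 2-sphere S^2.)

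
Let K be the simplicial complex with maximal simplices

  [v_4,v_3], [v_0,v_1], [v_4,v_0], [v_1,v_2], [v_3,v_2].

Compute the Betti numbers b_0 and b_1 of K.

Fix the vertex order v_0 < v_1 < v_2 < v_3 < v_4 and write every simplex with vertices in increasing order. Then dim K = 1 and the simplices of K are:

  0-simplices (5): [v_0], [v_1], [v_2], [v_3], [v_4]
  1-simplices (5): [v_0,v_1], [v_0,v_4], [v_1,v_2], [v_2,v_3], [v_3,v_4]

so the chain groups are C_0 ≅ Z^5, C_1 ≅ Z^5.

∂_1: C_1 → C_0 sends each edge [p,q] (with p < q) to q − p. For instance
  ∂[v_3,v_4] = [v_4] − [v_3].
As a 5×5 matrix over Z this has rank 4, with invariant factors (1,1,1,1).

From H_k ≅ ker(∂_k) / im(∂_{k+1}) we obtain:

  H_0: rank C_0 − rank ∂_1 = 5 − 4 = 1, and the invariant factors of ∂_1 are all 1, so H_0 = Z.
  H_1: rank ker ∂_1 − rank ∂_2 = (5 − 4) − 0 = 1, and there is no ∂_2, so H_1 = Z.

Hence the Betti numbers are b_0 = 1, b_1 = 1.

b_0 = 1, b_1 = 1.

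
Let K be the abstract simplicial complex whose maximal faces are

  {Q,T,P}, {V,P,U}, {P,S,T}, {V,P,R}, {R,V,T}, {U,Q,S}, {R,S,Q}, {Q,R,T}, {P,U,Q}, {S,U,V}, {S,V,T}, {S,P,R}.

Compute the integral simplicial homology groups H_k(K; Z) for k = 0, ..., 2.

Take the total order P < Q < R < S < T < U < V on the vertex set. Then K (dimension 2) consists of the simplices:

  0-simplices (7): P, Q, R, S, T, U, V
  1-simplices (18): PQ, PR, PS, PT, PU, PV, QR, QS, QT, QU, RS, RT, RV, ST, SU, SV, TV, UV
  2-simplices (12): PQT, PQU, PRS, PRV, PST, PUV, QRS, QRT, QSU, RTV, STV, SUV

giving chain groups C_0 ≅ Z^7, C_1 ≅ Z^18, C_2 ≅ Z^12.

Boundary ∂_1: C_1 → C_0 maps an edge to its endpoints' difference, ∂[p,q] = q − p.
This gives a 7×18 integer matrix of rank 6; reducing to Smith normal form yields diagonal entries (1,1,1,1,1,1).

∂_2: C_2 → C_1 acts by ∂[p,q,r] = [q,r] − [p,r] + [p,q]. For instance
  ∂STV = TV − SV + ST,
  ∂PUV = UV − PV + PU.
This gives a 18×12 integer matrix of rank 12; reducing to Smith normal form yields diagonal entries (1,1,1,1,1,1,1,1,1,1,1,2).

From H_k ≅ ker(∂_k) / im(∂_{k+1}) we obtain:

  H_0: rank C_0 − rank ∂_1 = 7 − 6 = 1, and the invariant factors of ∂_1 are all 1, so H_0 ≅ Z.
  H_1: rank ker ∂_1 − rank ∂_2 = (18 − 6) − 12 = 0, and ∂_2 has invariant factor 2 > 1, so H_1 ≅ Z_2.
  H_2: rank ker ∂_2 − rank ∂_3 = (12 − 12) − 0 = 0, and there is no ∂_3, so H_2 ≅ 0.

H_0 ≅ Z,  H_1 ≅ Z_2,  H_2 = 0.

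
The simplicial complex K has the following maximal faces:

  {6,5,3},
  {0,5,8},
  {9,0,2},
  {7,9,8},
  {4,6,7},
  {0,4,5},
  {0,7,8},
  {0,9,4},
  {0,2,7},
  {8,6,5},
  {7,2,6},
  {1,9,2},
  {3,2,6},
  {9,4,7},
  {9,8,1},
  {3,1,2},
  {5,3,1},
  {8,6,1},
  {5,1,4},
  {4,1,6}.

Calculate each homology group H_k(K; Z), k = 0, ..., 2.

H_0 = Z,  H_1 = Z ⊕ Z/2Z,  H_2 = 0.

K has 10 vertices, 30 edges, 20 triangles.
rank ∂_0 = 0, rank ∂_1 = 9 ⇒ b_0 = 10 − 0 − 9 = 1; all invariant factors of ∂_1 are 1 so no torsion. So H_0 = Z.
rank ∂_1 = 9, rank ∂_2 = 20 ⇒ b_1 = 30 − 9 − 20 = 1; ∂_2 has invariant factor(s) [2] giving torsion. So H_1 = Z ⊕ Z/2Z.
rank ∂_2 = 20, rank ∂_3 = 0 ⇒ b_2 = 20 − 20 − 0 = 0. So H_2 = 0.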